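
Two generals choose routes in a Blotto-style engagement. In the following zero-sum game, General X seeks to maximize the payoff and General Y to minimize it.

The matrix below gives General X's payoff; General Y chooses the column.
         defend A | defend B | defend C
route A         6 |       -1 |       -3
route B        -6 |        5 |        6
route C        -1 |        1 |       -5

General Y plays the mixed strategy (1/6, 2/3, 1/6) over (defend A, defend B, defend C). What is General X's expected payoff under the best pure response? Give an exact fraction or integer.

route A: (6)·(1/6) + (-1)·(2/3) + (-3)·(1/6) = -1/6.
route B: (-6)·(1/6) + (5)·(2/3) + (6)·(1/6) = 10/3.
route C: (-1)·(1/6) + (1)·(2/3) + (-5)·(1/6) = -1/3.
The best pure response is route B with expected payoff 10/3.

10/3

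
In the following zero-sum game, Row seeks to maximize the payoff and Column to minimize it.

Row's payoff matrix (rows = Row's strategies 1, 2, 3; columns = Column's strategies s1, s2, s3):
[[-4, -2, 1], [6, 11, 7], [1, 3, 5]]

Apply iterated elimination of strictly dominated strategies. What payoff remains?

Row 3 is strictly dominated by row 2 (6>1, 11>3, 7>5); eliminate 3.
Row 1 is strictly dominated by row 2 (6>-4, 11>-2, 7>1); eliminate 1.
Column s3 is strictly dominated by s1 for Column (6<7); eliminate s3.
Column s2 is strictly dominated by s1 for Column (6<11); eliminate s2.
Only (2, s1) remains, with payoff 6.

6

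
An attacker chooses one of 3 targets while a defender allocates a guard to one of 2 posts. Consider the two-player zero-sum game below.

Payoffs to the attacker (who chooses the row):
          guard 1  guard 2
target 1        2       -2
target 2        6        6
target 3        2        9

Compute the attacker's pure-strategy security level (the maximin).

6

The worst-case payoff for each row is target 1: -2, target 2: 6, target 3: 2.
The best of these is 6.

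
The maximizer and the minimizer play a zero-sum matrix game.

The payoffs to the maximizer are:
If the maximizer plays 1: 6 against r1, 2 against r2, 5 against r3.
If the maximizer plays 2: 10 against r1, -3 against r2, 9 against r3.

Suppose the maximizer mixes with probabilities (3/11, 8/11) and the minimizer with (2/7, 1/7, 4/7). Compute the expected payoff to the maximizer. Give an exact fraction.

526/77

Against (2/7, 1/7, 4/7), each row's expected payoff is 1: 34/7; 2: 53/7.
Taking the (3/11, 8/11)-weighted average: (3/11)·(34/7) + (8/11)·(53/7) = 526/77.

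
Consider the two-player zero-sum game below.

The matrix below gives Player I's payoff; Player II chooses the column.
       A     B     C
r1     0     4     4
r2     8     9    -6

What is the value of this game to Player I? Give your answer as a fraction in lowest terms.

16/9

Column B is strictly dominated by A for Player II (it gives Player I more in every row).
The remaining 2×2 game on (r1, r2) × (A, C) has no saddle point. Let Player I play r1 with probability p; indifference gives 8(1−p) = 4p − 6(1−p), so p = 7/9.
Similarly Player II's optimal q on A is 5/9, and the value is 0·(5/9) + (4)·(4/9) = 16/9.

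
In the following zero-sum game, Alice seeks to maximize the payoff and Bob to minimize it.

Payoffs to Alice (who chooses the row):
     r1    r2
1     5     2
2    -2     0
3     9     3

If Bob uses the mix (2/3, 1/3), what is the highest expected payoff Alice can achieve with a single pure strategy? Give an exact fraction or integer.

7

1: (5)·(2/3) + (2)·(1/3) = 4.
2: (-2)·(2/3) + (0)·(1/3) = -4/3.
3: (9)·(2/3) + (3)·(1/3) = 7.
The best pure response is 3 with expected payoff 7.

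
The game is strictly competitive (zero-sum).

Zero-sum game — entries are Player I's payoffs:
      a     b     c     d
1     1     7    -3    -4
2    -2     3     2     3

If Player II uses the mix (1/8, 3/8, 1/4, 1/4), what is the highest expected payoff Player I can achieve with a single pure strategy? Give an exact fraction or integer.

17/8

1: (1)·(1/8) + (7)·(3/8) + (-3)·(1/4) + (-4)·(1/4) = 1.
2: (-2)·(1/8) + (3)·(3/8) + (2)·(1/4) + (3)·(1/4) = 17/8.
The best pure response is 2 with expected payoff 17/8.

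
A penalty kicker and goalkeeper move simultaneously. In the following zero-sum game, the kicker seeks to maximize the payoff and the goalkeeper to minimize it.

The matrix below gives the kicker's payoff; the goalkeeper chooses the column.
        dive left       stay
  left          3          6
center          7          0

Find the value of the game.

21/5

Row minima are 3 and 0, so the kicker's maximin is 3; column maxima are 7 and 6, so the goalkeeper's minimax is 6. These differ, so the equilibrium is in mixed strategies.
Let the kicker play left with probability p. The goalkeeper is indifferent when 3p + 7(1−p) = 6p, giving p = 7/10.
Let the goalkeeper play dive left with probability q. The kicker is indifferent when 3q + 6(1−q) = 7q, giving q = 3/5.
The value is 3·(3/5) + (6)·(2/5) = 21/5.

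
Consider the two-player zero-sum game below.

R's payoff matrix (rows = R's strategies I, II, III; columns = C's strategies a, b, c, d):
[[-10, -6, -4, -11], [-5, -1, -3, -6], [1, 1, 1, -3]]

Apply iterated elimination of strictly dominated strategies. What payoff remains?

Column c is strictly dominated by d for C (-11<-4, -6<-3, -3<1); eliminate c.
Row I is strictly dominated by row II (-5>-10, -1>-6, -6>-11); eliminate I.
Row II is strictly dominated by row III (1>-5, 1>-1, -3>-6); eliminate II.
Column a is strictly dominated by d for C (-3<1); eliminate a.
Column b is strictly dominated by d for C (-3<1); eliminate b.
Only (III, d) remains, with payoff -3.

-3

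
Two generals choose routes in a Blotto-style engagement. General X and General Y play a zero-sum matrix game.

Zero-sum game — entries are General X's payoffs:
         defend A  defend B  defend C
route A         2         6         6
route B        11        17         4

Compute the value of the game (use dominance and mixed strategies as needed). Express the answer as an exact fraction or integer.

58/11

Column defend B is strictly dominated by defend A for General Y (it gives General X more in every row).
The remaining 2×2 game on (route A, route B) × (defend A, defend C) has no saddle point. Let General X play route A with probability p; indifference gives 2p + 11(1−p) = 6p + 4(1−p), so p = 7/11.
Similarly General Y's optimal q on defend A is 2/11, and the value is 2·(2/11) + (6)·(9/11) = 58/11.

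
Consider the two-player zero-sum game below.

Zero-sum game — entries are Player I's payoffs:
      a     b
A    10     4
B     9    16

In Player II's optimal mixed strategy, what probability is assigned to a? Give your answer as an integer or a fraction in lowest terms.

12/13

Row minima are 4 and 9, so Player I's maximin is 9; column maxima are 10 and 16, so Player II's minimax is 10. These differ, so the equilibrium is in mixed strategies.
Let Player II play a with probability q. Player I is indifferent when 10q + 4(1−q) = 9q + 16(1−q), giving q = 12/13.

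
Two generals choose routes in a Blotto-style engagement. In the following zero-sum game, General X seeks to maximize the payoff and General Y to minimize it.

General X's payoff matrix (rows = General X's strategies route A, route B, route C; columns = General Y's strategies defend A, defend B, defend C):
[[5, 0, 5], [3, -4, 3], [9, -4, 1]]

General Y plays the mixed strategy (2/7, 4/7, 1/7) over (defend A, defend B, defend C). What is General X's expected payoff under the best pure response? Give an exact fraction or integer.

route A: (5)·(2/7) + (0)·(4/7) + (5)·(1/7) = 15/7.
route B: (3)·(2/7) + (-4)·(4/7) + (3)·(1/7) = -1.
route C: (9)·(2/7) + (-4)·(4/7) + (1)·(1/7) = 3/7.
The best pure response is route A with expected payoff 15/7.

15/7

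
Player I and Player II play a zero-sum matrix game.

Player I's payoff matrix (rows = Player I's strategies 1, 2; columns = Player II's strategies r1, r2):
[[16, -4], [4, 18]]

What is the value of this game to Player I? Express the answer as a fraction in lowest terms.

152/17

Row minima are -4 and 4, so Player I's maximin is 4; column maxima are 16 and 18, so Player II's minimax is 16. These differ, so the equilibrium is in mixed strategies.
Let Player I play 1 with probability p. Player II is indifferent when 16p + 4(1−p) = −4p + 18(1−p), giving p = 7/17.
Let Player II play r1 with probability q. Player I is indifferent when 16q − 4(1−q) = 4q + 18(1−q), giving q = 11/17.
The value is 16·(11/17) + (-4)·(6/17) = 152/17.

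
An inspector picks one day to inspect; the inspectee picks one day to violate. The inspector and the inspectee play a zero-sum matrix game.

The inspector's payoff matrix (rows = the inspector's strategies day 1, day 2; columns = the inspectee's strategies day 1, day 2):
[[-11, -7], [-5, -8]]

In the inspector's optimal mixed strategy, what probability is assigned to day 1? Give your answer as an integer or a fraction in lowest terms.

3/7

Row minima are -11 and -8, so the inspector's maximin is -8; column maxima are -5 and -7, so the inspectee's minimax is -7. These differ, so the equilibrium is in mixed strategies.
Let the inspector play day 1 with probability p. The inspectee is indifferent when −11p − 5(1−p) = −7p − 8(1−p), giving p = 3/7.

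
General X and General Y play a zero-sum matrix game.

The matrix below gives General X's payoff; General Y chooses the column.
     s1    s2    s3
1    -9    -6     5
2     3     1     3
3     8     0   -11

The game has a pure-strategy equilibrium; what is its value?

Row minima: -9, 1, -11 → General X's maximin is 1.
Column maxima: 8, 1, 5 → General Y's minimax is 1.
They coincide at (2, s2), so the value is 1.

1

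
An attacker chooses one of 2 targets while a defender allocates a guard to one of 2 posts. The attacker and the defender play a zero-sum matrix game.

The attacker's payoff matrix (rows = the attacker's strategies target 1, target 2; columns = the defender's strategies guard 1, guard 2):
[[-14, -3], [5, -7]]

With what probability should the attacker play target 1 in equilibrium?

12/23

Row minima are -14 and -7, so the attacker's maximin is -7; column maxima are 5 and -3, so the defender's minimax is -3. These differ, so the equilibrium is in mixed strategies.
Let the attacker play target 1 with probability p. The defender is indifferent when −14p + 5(1−p) = −3p − 7(1−p), giving p = 12/23.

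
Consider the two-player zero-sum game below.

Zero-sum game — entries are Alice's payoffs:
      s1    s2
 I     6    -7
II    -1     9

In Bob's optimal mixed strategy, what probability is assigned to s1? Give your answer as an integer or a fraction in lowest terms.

Row minima are -7 and -1, so Alice's maximin is -1; column maxima are 6 and 9, so Bob's minimax is 6. These differ, so the equilibrium is in mixed strategies.
Let Bob play s1 with probability q. Alice is indifferent when 6q − 7(1−q) = −q + 9(1−q), giving q = 16/23.

16/23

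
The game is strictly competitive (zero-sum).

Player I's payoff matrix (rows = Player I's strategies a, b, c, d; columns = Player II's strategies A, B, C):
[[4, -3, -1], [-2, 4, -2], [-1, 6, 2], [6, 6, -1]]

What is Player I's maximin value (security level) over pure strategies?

-1

The worst-case payoff for each row is a: -3, b: -2, c: -1, d: -1.
The best of these is -1.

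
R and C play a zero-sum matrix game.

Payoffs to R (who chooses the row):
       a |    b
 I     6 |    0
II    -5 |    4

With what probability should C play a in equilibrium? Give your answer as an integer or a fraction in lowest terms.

Row minima are 0 and -5, so R's maximin is 0; column maxima are 6 and 4, so C's minimax is 4. These differ, so the equilibrium is in mixed strategies.
Let C play a with probability q. R is indifferent when 6q = −5q + 4(1−q), giving q = 4/15.

4/15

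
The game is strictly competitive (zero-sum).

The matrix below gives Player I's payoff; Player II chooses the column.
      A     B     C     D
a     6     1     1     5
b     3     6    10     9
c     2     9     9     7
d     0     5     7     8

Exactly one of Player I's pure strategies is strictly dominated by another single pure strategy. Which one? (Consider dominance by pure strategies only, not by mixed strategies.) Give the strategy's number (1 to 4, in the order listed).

4

Compare d with b: 3 > 0, 6 > 5, 10 > 7, 9 > 8.
So b strictly dominates d for Player I; d is strictly dominated.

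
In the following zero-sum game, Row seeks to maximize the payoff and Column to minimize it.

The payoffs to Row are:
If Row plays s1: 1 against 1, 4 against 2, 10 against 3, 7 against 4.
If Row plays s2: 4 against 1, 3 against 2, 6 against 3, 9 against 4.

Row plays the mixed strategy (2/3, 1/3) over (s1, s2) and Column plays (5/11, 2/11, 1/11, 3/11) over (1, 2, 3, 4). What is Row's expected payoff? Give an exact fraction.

Against (5/11, 2/11, 1/11, 3/11), each row's expected payoff is s1: 4; s2: 59/11.
Taking the (2/3, 1/3)-weighted average: (2/3)·(4) + (1/3)·(59/11) = 49/11.

49/11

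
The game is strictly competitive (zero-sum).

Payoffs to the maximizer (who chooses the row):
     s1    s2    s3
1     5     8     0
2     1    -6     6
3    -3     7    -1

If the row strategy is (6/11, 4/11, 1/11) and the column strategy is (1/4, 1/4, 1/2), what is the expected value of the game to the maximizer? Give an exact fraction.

27/11

Against (1/4, 1/4, 1/2), each row's expected payoff is 1: 13/4; 2: 7/4; 3: 1/2.
Taking the (6/11, 4/11, 1/11)-weighted average: (6/11)·(13/4) + (4/11)·(7/4) + (1/11)·(1/2) = 27/11.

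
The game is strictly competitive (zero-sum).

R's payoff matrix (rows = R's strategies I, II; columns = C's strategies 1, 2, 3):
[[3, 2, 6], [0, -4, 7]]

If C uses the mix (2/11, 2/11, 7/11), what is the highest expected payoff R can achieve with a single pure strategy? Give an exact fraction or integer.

I: (3)·(2/11) + (2)·(2/11) + (6)·(7/11) = 52/11.
II: (0)·(2/11) + (-4)·(2/11) + (7)·(7/11) = 41/11.
The best pure response is I with expected payoff 52/11.

52/11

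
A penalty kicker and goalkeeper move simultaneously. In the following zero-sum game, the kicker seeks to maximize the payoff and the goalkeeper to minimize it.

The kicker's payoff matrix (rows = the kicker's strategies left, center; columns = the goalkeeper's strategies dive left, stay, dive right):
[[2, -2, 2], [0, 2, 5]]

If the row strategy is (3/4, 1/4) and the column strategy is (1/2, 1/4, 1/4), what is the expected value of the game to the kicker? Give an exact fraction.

19/16

Against (1/2, 1/4, 1/4), each row's expected payoff is left: 1; center: 7/4.
Taking the (3/4, 1/4)-weighted average: (3/4)·(1) + (1/4)·(7/4) = 19/16.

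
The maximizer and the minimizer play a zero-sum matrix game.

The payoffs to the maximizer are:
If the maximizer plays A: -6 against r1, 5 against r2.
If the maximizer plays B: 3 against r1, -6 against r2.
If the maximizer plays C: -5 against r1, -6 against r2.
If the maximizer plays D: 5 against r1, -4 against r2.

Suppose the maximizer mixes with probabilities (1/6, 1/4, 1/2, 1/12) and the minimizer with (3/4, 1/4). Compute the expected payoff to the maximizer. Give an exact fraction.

-11/4

Against (3/4, 1/4), each row's expected payoff is A: -13/4; B: 3/4; C: -21/4; D: 11/4.
Taking the (1/6, 1/4, 1/2, 1/12)-weighted average: (1/6)·(-13/4) + (1/4)·(3/4) + (1/2)·(-21/4) + (1/12)·(11/4) = -11/4.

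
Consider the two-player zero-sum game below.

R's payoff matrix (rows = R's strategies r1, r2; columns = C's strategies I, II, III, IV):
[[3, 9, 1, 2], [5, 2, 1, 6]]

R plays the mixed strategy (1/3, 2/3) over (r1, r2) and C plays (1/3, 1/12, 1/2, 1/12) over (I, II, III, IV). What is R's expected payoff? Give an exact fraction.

Against (1/3, 1/12, 1/2, 1/12), each row's expected payoff is r1: 29/12; r2: 17/6.
Taking the (1/3, 2/3)-weighted average: (1/3)·(29/12) + (2/3)·(17/6) = 97/36.

97/36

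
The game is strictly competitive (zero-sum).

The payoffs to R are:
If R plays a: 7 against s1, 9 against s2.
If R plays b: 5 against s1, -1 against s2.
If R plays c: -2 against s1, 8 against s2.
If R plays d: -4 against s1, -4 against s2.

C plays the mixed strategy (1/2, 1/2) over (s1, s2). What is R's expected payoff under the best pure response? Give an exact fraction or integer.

8

a: (7)·(1/2) + (9)·(1/2) = 8.
b: (5)·(1/2) + (-1)·(1/2) = 2.
c: (-2)·(1/2) + (8)·(1/2) = 3.
d: (-4)·(1/2) + (-4)·(1/2) = -4.
The best pure response is a with expected payoff 8.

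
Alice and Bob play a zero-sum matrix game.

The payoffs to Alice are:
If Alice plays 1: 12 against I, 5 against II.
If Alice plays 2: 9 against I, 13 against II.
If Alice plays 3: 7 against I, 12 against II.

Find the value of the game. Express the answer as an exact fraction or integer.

Row 3 is strictly dominated by row 2, so Alice never plays it.
The remaining 2×2 game on (1, 2) × (I, II) has no saddle point. Let Alice play 1 with probability p; indifference gives 12p + 9(1−p) = 5p + 13(1−p), so p = 4/11.
Similarly Bob's optimal q on I is 8/11, and the value is 12·(8/11) + (5)·(3/11) = 111/11.

111/11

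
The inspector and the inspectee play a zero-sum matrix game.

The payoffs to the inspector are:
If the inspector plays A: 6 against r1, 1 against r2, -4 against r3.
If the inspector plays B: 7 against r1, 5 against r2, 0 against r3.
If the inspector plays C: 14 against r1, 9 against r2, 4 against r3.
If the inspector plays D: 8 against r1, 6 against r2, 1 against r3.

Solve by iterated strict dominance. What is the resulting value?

Row A is strictly dominated by row B (7>6, 5>1, 0>-4); eliminate A.
Column r2 is strictly dominated by r3 for the inspectee (0<5, 4<9, 1<6); eliminate r2.
Column r1 is strictly dominated by r3 for the inspectee (0<7, 4<14, 1<8); eliminate r1.
Row D is strictly dominated by row C (4>1); eliminate D.
Row B is strictly dominated by row C (4>0); eliminate B.
Only (C, r3) remains, with payoff 4.

4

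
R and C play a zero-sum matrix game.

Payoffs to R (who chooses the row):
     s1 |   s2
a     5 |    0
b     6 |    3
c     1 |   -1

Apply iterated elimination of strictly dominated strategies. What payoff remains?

3

Column s1 is strictly dominated by s2 for C (0<5, 3<6, -1<1); eliminate s1.
Row c is strictly dominated by row a (0>-1); eliminate c.
Row a is strictly dominated by row b (3>0); eliminate a.
Only (b, s2) remains, with payoff 3.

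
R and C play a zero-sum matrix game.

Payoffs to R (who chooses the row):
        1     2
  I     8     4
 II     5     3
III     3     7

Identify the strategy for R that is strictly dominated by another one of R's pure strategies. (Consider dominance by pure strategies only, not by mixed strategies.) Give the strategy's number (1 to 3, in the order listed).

2

Compare II with I: 8 > 5, 4 > 3.
So I strictly dominates II for R; II is strictly dominated.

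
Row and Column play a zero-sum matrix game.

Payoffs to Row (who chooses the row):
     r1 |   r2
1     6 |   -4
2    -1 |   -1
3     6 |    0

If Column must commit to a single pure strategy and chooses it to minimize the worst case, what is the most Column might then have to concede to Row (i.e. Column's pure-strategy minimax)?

The worst case (largest entry) in each column is r1: 6, r2: 0.
The best (smallest) of these is 0.

0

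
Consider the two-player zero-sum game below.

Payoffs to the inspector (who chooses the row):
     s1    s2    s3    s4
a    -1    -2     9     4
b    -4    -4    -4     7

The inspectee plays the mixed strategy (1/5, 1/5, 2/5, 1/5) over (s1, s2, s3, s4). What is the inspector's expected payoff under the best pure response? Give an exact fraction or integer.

a: (-1)·(1/5) + (-2)·(1/5) + (9)·(2/5) + (4)·(1/5) = 19/5.
b: (-4)·(1/5) + (-4)·(1/5) + (-4)·(2/5) + (7)·(1/5) = -9/5.
The best pure response is a with expected payoff 19/5.

19/5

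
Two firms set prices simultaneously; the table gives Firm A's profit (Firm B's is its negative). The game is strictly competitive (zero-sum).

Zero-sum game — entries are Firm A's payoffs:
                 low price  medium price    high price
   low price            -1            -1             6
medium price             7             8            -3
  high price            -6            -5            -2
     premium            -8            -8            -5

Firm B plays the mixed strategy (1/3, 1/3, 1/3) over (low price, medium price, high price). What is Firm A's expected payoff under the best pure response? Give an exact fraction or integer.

4

low price: (-1)·(1/3) + (-1)·(1/3) + (6)·(1/3) = 4/3.
medium price: (7)·(1/3) + (8)·(1/3) + (-3)·(1/3) = 4.
high price: (-6)·(1/3) + (-5)·(1/3) + (-2)·(1/3) = -13/3.
premium: (-8)·(1/3) + (-8)·(1/3) + (-5)·(1/3) = -7.
The best pure response is medium price with expected payoff 4.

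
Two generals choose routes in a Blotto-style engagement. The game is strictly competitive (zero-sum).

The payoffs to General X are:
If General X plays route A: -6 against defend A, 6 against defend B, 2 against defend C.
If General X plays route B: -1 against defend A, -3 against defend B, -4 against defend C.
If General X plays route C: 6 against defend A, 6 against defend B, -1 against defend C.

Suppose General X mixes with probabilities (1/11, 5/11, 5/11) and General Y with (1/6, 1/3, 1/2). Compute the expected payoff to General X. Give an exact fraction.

Against (1/6, 1/3, 1/2), each row's expected payoff is route A: 2; route B: -19/6; route C: 5/2.
Taking the (1/11, 5/11, 5/11)-weighted average: (1/11)·(2) + (5/11)·(-19/6) + (5/11)·(5/2) = -4/33.

-4/33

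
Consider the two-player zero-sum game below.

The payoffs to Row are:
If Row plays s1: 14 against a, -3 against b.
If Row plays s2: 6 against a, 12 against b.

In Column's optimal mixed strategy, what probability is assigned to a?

Row minima are -3 and 6, so Row's maximin is 6; column maxima are 14 and 12, so Column's minimax is 12. These differ, so the equilibrium is in mixed strategies.
Let Column play a with probability q. Row is indifferent when 14q − 3(1−q) = 6q + 12(1−q), giving q = 15/23.

15/23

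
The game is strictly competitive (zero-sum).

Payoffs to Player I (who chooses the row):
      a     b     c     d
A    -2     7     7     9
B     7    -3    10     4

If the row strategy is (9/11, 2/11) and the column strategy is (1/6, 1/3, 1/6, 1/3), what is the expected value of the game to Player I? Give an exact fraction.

Against (1/6, 1/3, 1/6, 1/3), each row's expected payoff is A: 37/6; B: 19/6.
Taking the (9/11, 2/11)-weighted average: (9/11)·(37/6) + (2/11)·(19/6) = 371/66.

371/66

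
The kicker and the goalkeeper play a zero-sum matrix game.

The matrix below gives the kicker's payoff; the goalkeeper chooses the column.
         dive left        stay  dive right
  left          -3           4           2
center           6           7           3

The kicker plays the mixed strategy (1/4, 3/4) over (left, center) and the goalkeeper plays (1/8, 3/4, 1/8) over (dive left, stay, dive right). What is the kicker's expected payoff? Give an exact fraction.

Against (1/8, 3/4, 1/8), each row's expected payoff is left: 23/8; center: 51/8.
Taking the (1/4, 3/4)-weighted average: (1/4)·(23/8) + (3/4)·(51/8) = 11/2.

11/2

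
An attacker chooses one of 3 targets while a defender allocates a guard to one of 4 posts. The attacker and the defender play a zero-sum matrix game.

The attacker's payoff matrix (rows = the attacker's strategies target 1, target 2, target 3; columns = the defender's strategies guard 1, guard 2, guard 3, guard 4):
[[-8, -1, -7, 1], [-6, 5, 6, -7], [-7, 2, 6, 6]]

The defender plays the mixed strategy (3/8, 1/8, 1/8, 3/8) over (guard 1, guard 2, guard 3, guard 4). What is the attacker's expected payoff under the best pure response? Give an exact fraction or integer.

5/8

target 1: (-8)·(3/8) + (-1)·(1/8) + (-7)·(1/8) + (1)·(3/8) = -29/8.
target 2: (-6)·(3/8) + (5)·(1/8) + (6)·(1/8) + (-7)·(3/8) = -7/2.
target 3: (-7)·(3/8) + (2)·(1/8) + (6)·(1/8) + (6)·(3/8) = 5/8.
The best pure response is target 3 with expected payoff 5/8.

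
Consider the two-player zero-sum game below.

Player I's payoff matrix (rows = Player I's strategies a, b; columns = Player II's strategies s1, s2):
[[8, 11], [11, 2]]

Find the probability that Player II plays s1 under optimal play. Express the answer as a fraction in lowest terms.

Row minima are 8 and 2, so Player I's maximin is 8; column maxima are 11 and 11, so Player II's minimax is 11. These differ, so the equilibrium is in mixed strategies.
Let Player II play s1 with probability q. Player I is indifferent when 8q + 11(1−q) = 11q + 2(1−q), giving q = 3/4.

3/4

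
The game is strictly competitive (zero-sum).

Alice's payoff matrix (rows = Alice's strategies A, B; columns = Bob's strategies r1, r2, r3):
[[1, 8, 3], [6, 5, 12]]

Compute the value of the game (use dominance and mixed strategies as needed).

43/8

Column r3 is strictly dominated by r1 for Bob (it gives Alice more in every row).
The remaining 2×2 game on (A, B) × (r1, r2) has no saddle point. Let Alice play A with probability p; indifference gives p + 6(1−p) = 8p + 5(1−p), so p = 1/8.
Similarly Bob's optimal q on r1 is 3/8, and the value is 1·(3/8) + (8)·(5/8) = 43/8.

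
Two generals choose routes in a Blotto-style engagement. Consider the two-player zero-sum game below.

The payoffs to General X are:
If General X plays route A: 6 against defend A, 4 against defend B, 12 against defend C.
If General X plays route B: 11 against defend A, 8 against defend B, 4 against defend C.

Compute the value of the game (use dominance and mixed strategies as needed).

20/3

Column defend A is strictly dominated by defend B for General Y (it gives General X more in every row).
The remaining 2×2 game on (route A, route B) × (defend B, defend C) has no saddle point. Let General X play route A with probability p; indifference gives 4p + 8(1−p) = 12p + 4(1−p), so p = 1/3.
Similarly General Y's optimal q on defend B is 2/3, and the value is 4·(2/3) + (12)·(1/3) = 20/3.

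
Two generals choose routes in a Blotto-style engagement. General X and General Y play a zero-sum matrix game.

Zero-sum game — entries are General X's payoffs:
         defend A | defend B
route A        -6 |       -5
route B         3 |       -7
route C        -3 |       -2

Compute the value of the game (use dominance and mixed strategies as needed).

-27/11

Row route A is strictly dominated by row route C, so General X never plays it.
The remaining 2×2 game on (route B, route C) × (defend A, defend B) has no saddle point. Let General X play route B with probability p; indifference gives 3p − 3(1−p) = −7p − 2(1−p), so p = 1/11.
Similarly General Y's optimal q on defend A is 5/11, and the value is 3·(5/11) + (-7)·(6/11) = -27/11.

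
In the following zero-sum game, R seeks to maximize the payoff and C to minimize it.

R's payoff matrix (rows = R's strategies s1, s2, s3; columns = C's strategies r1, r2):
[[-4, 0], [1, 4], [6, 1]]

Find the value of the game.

Row s1 is strictly dominated by row s2, so R never plays it.
The remaining 2×2 game on (s2, s3) × (r1, r2) has no saddle point. Let R play s2 with probability p; indifference gives p + 6(1−p) = 4p + (1−p), so p = 5/8.
Similarly C's optimal q on r1 is 3/8, and the value is 1·(3/8) + (4)·(5/8) = 23/8.

23/8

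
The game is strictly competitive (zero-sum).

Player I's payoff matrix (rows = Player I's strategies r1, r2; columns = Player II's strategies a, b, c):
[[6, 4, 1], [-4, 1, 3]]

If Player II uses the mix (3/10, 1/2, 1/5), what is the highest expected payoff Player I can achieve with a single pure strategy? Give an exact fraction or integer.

4

r1: (6)·(3/10) + (4)·(1/2) + (1)·(1/5) = 4.
r2: (-4)·(3/10) + (1)·(1/2) + (3)·(1/5) = -1/10.
The best pure response is r1 with expected payoff 4.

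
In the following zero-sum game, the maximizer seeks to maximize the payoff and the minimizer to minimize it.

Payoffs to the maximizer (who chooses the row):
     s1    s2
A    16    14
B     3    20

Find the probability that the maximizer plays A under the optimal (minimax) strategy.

17/19

Row minima are 14 and 3, so the maximizer's maximin is 14; column maxima are 16 and 20, so the minimizer's minimax is 16. These differ, so the equilibrium is in mixed strategies.
Let the maximizer play A with probability p. The minimizer is indifferent when 16p + 3(1−p) = 14p + 20(1−p), giving p = 17/19.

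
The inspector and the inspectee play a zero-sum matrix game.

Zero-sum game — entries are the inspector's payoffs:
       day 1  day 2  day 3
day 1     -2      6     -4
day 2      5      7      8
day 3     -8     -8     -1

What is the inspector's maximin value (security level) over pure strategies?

5

The worst-case payoff for each row is day 1: -4, day 2: 5, day 3: -8.
The best of these is 5.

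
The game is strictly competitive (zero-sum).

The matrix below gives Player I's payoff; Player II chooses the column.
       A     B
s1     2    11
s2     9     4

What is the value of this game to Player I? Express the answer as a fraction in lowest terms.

13/2

Row minima are 2 and 4, so Player I's maximin is 4; column maxima are 9 and 11, so Player II's minimax is 9. These differ, so the equilibrium is in mixed strategies.
Let Player I play s1 with probability p. Player II is indifferent when 2p + 9(1−p) = 11p + 4(1−p), giving p = 5/14.
Let Player II play A with probability q. Player I is indifferent when 2q + 11(1−q) = 9q + 4(1−q), giving q = 1/2.
The value is 2·(1/2) + (11)·(1/2) = 13/2.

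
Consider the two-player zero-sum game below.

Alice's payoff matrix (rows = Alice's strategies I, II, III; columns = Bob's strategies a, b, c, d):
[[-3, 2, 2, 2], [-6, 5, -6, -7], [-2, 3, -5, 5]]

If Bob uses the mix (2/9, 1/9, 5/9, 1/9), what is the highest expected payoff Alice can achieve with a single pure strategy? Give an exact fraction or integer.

I: (-3)·(2/9) + (2)·(1/9) + (2)·(5/9) + (2)·(1/9) = 8/9.
II: (-6)·(2/9) + (5)·(1/9) + (-6)·(5/9) + (-7)·(1/9) = -44/9.
III: (-2)·(2/9) + (3)·(1/9) + (-5)·(5/9) + (5)·(1/9) = -7/3.
The best pure response is I with expected payoff 8/9.

8/9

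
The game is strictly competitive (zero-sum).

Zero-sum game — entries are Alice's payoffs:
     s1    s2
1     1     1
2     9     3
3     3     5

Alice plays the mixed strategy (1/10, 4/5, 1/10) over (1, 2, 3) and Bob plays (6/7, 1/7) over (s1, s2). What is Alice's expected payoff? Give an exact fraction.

243/35

Against (6/7, 1/7), each row's expected payoff is 1: 1; 2: 57/7; 3: 23/7.
Taking the (1/10, 4/5, 1/10)-weighted average: (1/10)·(1) + (4/5)·(57/7) + (1/10)·(23/7) = 243/35.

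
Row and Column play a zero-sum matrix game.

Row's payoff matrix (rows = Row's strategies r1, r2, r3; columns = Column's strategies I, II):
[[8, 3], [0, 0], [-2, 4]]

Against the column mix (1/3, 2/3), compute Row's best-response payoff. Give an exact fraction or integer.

14/3

r1: (8)·(1/3) + (3)·(2/3) = 14/3.
r2: (0)·(1/3) + (0)·(2/3) = 0.
r3: (-2)·(1/3) + (4)·(2/3) = 2.
The best pure response is r1 with expected payoff 14/3.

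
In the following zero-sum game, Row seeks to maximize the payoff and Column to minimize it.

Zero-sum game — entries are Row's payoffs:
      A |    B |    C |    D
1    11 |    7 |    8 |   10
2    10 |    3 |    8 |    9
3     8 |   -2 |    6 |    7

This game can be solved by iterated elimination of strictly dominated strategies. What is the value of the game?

Column C is strictly dominated by B for Column (7<8, 3<8, -2<6); eliminate C.
Column D is strictly dominated by B for Column (7<10, 3<9, -2<7); eliminate D.
Column A is strictly dominated by B for Column (7<11, 3<10, -2<8); eliminate A.
Row 2 is strictly dominated by row 1 (7>3); eliminate 2.
Row 3 is strictly dominated by row 1 (7>-2); eliminate 3.
Only (1, B) remains, with payoff 7.

7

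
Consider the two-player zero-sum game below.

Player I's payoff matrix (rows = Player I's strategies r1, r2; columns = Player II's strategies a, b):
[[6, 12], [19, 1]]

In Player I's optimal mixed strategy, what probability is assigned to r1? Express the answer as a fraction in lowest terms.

3/4

Row minima are 6 and 1, so Player I's maximin is 6; column maxima are 19 and 12, so Player II's minimax is 12. These differ, so the equilibrium is in mixed strategies.
Let Player I play r1 with probability p. Player II is indifferent when 6p + 19(1−p) = 12p + (1−p), giving p = 3/4.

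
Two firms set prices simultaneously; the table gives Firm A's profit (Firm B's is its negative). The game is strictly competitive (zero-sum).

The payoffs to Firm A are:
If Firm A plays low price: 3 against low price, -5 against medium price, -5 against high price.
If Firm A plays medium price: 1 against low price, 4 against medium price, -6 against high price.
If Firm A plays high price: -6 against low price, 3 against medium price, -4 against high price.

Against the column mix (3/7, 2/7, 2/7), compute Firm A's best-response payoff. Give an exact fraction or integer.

-1/7

low price: (3)·(3/7) + (-5)·(2/7) + (-5)·(2/7) = -11/7.
medium price: (1)·(3/7) + (4)·(2/7) + (-6)·(2/7) = -1/7.
high price: (-6)·(3/7) + (3)·(2/7) + (-4)·(2/7) = -20/7.
The best pure response is medium price with expected payoff -1/7.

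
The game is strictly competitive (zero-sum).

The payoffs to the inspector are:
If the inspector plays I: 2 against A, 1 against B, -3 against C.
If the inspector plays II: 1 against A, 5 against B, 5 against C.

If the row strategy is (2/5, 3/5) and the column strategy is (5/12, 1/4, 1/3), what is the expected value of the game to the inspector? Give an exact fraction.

61/30

Against (5/12, 1/4, 1/3), each row's expected payoff is I: 1/12; II: 10/3.
Taking the (2/5, 3/5)-weighted average: (2/5)·(1/12) + (3/5)·(10/3) = 61/30.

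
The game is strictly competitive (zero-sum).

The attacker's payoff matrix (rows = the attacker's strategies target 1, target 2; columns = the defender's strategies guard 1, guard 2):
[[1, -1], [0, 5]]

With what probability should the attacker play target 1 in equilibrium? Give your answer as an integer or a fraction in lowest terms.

Row minima are -1 and 0, so the attacker's maximin is 0; column maxima are 1 and 5, so the defender's minimax is 1. These differ, so the equilibrium is in mixed strategies.
Let the attacker play target 1 with probability p. The defender is indifferent when p = −p + 5(1−p), giving p = 5/7.

5/7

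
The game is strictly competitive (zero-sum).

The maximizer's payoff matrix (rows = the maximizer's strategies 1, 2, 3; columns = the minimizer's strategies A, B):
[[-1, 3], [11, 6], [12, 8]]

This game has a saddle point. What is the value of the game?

8

Row minima: -1, 6, 8 → the maximizer's maximin is 8.
Column maxima: 12, 8 → the minimizer's minimax is 8.
They coincide at (3, B), so the value is 8.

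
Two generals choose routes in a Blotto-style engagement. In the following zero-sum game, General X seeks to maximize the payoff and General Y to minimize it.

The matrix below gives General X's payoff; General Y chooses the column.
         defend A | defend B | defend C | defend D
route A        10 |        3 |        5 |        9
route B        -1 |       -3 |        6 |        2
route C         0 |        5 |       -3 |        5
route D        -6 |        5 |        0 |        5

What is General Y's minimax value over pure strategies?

The worst case (largest entry) in each column is defend A: 10, defend B: 5, defend C: 6, defend D: 9.
The best (smallest) of these is 5.

5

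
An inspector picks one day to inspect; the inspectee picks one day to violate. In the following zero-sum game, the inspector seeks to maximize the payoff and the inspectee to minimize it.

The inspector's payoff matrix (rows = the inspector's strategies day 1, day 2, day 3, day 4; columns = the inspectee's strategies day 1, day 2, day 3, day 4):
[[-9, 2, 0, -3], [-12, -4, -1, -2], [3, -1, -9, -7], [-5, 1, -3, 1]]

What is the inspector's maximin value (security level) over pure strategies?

The worst-case payoff for each row is day 1: -9, day 2: -12, day 3: -9, day 4: -5.
The best of these is -5.

-5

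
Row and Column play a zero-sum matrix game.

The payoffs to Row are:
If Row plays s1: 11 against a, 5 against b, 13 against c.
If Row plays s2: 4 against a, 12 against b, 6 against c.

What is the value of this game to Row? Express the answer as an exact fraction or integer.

Column c is strictly dominated by a for Column (it gives Row more in every row).
The remaining 2×2 game on (s1, s2) × (a, b) has no saddle point. Let Row play s1 with probability p; indifference gives 11p + 4(1−p) = 5p + 12(1−p), so p = 4/7.
Similarly Column's optimal q on a is 1/2, and the value is 11·(1/2) + (5)·(1/2) = 8.

8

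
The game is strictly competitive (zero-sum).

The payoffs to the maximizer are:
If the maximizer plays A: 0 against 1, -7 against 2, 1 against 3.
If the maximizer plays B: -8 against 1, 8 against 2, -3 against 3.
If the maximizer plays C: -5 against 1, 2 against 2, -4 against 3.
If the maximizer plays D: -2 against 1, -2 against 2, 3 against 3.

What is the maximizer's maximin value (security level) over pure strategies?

The worst-case payoff for each row is A: -7, B: -8, C: -5, D: -2.
The best of these is -2.

-2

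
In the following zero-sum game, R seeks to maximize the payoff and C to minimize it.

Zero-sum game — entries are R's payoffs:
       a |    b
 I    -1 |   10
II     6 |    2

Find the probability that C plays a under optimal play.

8/15

Row minima are -1 and 2, so R's maximin is 2; column maxima are 6 and 10, so C's minimax is 6. These differ, so the equilibrium is in mixed strategies.
Let C play a with probability q. R is indifferent when −q + 10(1−q) = 6q + 2(1−q), giving q = 8/15.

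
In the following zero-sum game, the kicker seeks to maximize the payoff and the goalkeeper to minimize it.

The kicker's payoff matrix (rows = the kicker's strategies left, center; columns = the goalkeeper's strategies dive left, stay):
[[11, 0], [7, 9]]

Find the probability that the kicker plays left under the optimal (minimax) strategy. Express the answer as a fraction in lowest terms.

Row minima are 0 and 7, so the kicker's maximin is 7; column maxima are 11 and 9, so the goalkeeper's minimax is 9. These differ, so the equilibrium is in mixed strategies.
Let the kicker play left with probability p. The goalkeeper is indifferent when 11p + 7(1−p) = 9(1−p), giving p = 2/13.

2/13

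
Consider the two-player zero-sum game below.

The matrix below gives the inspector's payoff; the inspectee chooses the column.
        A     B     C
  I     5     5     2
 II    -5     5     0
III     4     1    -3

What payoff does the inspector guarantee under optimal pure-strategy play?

2

Row minima: 2, -5, -3 → the inspector's maximin is 2.
Column maxima: 5, 5, 2 → the inspectee's minimax is 2.
They coincide at (I, C), so the value is 2.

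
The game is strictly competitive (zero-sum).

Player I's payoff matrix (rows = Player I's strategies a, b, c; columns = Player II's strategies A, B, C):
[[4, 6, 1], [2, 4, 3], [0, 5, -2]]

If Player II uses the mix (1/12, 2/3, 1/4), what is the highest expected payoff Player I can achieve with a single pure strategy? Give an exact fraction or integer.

a: (4)·(1/12) + (6)·(2/3) + (1)·(1/4) = 55/12.
b: (2)·(1/12) + (4)·(2/3) + (3)·(1/4) = 43/12.
c: (0)·(1/12) + (5)·(2/3) + (-2)·(1/4) = 17/6.
The best pure response is a with expected payoff 55/12.

55/12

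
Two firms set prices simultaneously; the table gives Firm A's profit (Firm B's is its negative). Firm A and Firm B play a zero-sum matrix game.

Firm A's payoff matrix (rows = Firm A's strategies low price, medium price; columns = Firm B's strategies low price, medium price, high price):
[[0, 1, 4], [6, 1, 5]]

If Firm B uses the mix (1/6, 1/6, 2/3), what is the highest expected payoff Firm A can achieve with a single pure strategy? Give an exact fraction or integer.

9/2

low price: (0)·(1/6) + (1)·(1/6) + (4)·(2/3) = 17/6.
medium price: (6)·(1/6) + (1)·(1/6) + (5)·(2/3) = 9/2.
The best pure response is medium price with expected payoff 9/2.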